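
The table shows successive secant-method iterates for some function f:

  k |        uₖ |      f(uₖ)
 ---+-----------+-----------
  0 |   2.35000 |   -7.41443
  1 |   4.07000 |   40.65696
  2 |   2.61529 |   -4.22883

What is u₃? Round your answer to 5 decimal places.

u₃ = 2.61529 − (-4.22883)·(2.61529 − 4.07000) / (-4.22883 − 40.65696)
   = 2.61529 − (6.1517213)/(-44.8857900) = 2.7523428

2.75234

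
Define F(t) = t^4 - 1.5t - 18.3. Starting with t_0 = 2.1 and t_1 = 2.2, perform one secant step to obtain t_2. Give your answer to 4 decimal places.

2.1523

F(2.1) = -2.001900, F(2.2) = 1.825600
t_2 = 2.200000 − 1.825600·(2.200000 − 2.100000) / (1.825600 − (-2.001900)) = 2.200000 − (0.182560)/(3.827500) = 2.152303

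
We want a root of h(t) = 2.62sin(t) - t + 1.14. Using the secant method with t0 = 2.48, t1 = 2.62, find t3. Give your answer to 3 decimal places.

2.566

h(2.48) = 0.26966, h(2.62) = -0.17455
t2 = 2.62000 − (-0.17455)·(2.62000 − 2.48000) / (-0.17455 − 0.26966) = 2.62000 − (-0.02444)/(-0.44422) = 2.56499
h(2.56499) = 0.00339
t3 = 2.56499 − 0.00339·(2.56499 − 2.62000) / (0.00339 − (-0.17455)) = 2.56499 − (-0.00019)/(0.17794) = 2.56603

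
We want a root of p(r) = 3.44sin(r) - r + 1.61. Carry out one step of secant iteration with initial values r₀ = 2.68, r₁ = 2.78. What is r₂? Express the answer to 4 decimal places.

p(2.68) = 0.462089, p(2.78) = 0.046949
r₂ = 2.780000 − 0.046949·(2.780000 − 2.680000) / (0.046949 − 0.462089) = 2.780000 − (0.004695)/(-0.415139) = 2.791309

2.7913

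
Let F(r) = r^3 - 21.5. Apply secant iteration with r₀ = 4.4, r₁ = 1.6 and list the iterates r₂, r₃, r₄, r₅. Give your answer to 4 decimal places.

2.2010, 3.1929, 2.6921, 2.7685

F(4.4) = 63.684000, F(1.6) = -17.404000
r₂ = 1.600000 − (-17.404000)·(1.600000 − 4.400000) / (-17.404000 − 63.684000) = 1.600000 − (48.731200)/(-81.088000) = 2.200967
F(2.200967) = -10.837955
r₃ = 2.200967 − (-10.837955)·(2.200967 − 1.600000) / (-10.837955 − (-17.404000)) = 2.200967 − (-6.513252)/(6.566045) = 3.192927
F(3.192927) = 11.051183
r₄ = 3.192927 − 11.051183·(3.192927 − 2.200967) / (11.051183 − (-10.837955)) = 3.192927 − (10.962328)/(21.889138) = 2.692115
F(2.692115) = -1.988937
r₅ = 2.692115 − (-1.988937)·(2.692115 − 3.192927) / (-1.988937 − 11.051183) = 2.692115 − (0.996082)/(-13.040120) = 2.768501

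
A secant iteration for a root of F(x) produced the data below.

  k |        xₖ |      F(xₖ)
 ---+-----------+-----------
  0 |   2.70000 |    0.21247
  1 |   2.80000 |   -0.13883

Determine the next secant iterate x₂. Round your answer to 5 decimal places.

x₂ = 2.80000 − (-0.13883)·(2.80000 − 2.70000) / (-0.13883 − 0.21247)
   = 2.80000 − (-0.0138830)/(-0.3513000) = 2.7604811

2.76048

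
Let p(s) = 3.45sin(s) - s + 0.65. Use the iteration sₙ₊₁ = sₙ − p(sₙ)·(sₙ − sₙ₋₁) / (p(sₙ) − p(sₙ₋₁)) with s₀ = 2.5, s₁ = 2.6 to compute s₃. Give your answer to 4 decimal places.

p(2.5) = 0.214729, p(2.6) = -0.171520
s₂ = 2.600000 − (-0.171520)·(2.600000 − 2.500000) / (-0.171520 − 0.214729) = 2.600000 − (-0.017152)/(-0.386249) = 2.555593
p(2.555593) = 0.002368
s₃ = 2.555593 − 0.002368·(2.555593 − 2.600000) / (0.002368 − (-0.171520)) = 2.555593 − (-0.000105)/(0.173888) = 2.556198

2.5562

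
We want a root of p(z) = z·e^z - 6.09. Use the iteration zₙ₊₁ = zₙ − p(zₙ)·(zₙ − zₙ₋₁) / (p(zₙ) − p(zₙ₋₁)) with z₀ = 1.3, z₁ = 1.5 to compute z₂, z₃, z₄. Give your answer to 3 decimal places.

p(1.3) = -1.31991, p(1.5) = 0.63253
z₂ = 1.50000 − 0.63253·(1.50000 − 1.30000) / (0.63253 − (-1.31991)) = 1.50000 − (0.12651)/(1.95245) = 1.43521
p(1.43521) = -0.06140
z₃ = 1.43521 − (-0.06140)·(1.43521 − 1.50000) / (-0.06140 − 0.63253) = 1.43521 − (0.00398)/(-0.69394) = 1.44094
p(1.44094) = -0.00252
z₄ = 1.44094 − (-0.00252)·(1.44094 − 1.43521) / (-0.00252 − (-0.06140)) = 1.44094 − (-0.00001)/(0.05888) = 1.44118

1.435, 1.441, 1.441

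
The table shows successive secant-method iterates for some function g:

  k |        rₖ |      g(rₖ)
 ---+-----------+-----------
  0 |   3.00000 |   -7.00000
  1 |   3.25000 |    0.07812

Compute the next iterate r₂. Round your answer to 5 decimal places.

3.24724

r₂ = 3.25000 − 0.07812·(3.25000 − 3.00000) / (0.07812 − (-7.00000))
   = 3.25000 − (0.0195300)/(7.0781200) = 3.2472408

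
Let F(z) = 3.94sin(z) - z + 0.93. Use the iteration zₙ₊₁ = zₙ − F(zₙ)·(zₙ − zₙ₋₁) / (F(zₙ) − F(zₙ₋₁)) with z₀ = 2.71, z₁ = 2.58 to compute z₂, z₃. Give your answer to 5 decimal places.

F(2.71) = -0.1318273, F(2.58) = 0.4481875
z₂ = 2.5800000 − 0.4481875·(2.5800000 − 2.7100000) / (0.4481875 − (-0.1318273)) = 2.5800000 − (-0.0582644)/(0.5800148) = 2.6804533
F(2.6804533) = 0.0027237
z₃ = 2.6804533 − 0.0027237·(2.6804533 − 2.5800000) / (0.0027237 − 0.4481875) = 2.6804533 − (0.0002736)/(-0.4454638) = 2.6810675

2.68045, 2.68107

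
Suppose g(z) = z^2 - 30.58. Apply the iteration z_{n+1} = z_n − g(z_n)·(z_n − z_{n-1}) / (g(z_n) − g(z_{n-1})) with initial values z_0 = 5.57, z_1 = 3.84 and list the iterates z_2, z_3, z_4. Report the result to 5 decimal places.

g(5.57) = 0.4449000, g(3.84) = -15.8344000
z_2 = 3.8400000 − (-15.8344000)·(3.8400000 − 5.5700000) / (-15.8344000 − 0.4449000) = 3.8400000 − (27.3935120)/(-16.2793000) = 5.5227205
g(5.5227205) = -0.0795582
z_3 = 5.5227205 − (-0.0795582)·(5.5227205 − 3.8400000) / (-0.0795582 − (-15.8344000)) = 5.5227205 − (-0.1338742)/(15.7548418) = 5.5312178
g(5.5312178) = 0.0143708
z_4 = 5.5312178 − 0.0143708·(5.5312178 − 5.5227205) / (0.0143708 − (-0.0795582)) = 5.5312178 − (0.0001221)/(0.0939290) = 5.5299178

5.52272, 5.53122, 5.52992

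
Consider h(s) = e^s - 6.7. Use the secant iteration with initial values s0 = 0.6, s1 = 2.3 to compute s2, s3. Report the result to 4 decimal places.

1.6172, 1.8470

h(0.6) = -4.877881, h(2.3) = 3.274182
s2 = 2.300000 − 3.274182·(2.300000 − 0.600000) / (3.274182 − (-4.877881)) = 2.300000 − (5.566110)/(8.152064) = 1.617215
h(1.617215) = -1.660965
s3 = 1.617215 − (-1.660965)·(1.617215 − 2.300000) / (-1.660965 − 3.274182) = 1.617215 − (1.134083)/(-4.935148) = 1.847012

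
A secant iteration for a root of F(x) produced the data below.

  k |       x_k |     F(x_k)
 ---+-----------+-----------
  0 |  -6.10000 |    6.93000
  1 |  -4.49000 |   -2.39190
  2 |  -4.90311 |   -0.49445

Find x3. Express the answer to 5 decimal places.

x3 = -4.90311 − (-0.49445)·(-4.90311 − (-4.49000)) / (-0.49445 − (-2.39190))
   = -4.90311 − (0.2042622)/(1.8974500) = -5.0107609

-5.01076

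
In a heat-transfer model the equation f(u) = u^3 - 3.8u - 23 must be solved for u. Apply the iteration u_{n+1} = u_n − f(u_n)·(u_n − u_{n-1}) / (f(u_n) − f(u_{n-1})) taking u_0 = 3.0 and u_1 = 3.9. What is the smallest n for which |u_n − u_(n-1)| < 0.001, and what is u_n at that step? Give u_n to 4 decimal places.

n = 5, u_n = 3.2862

f(3.0) = -7.400000, f(3.9) = 21.499000
u_2 = 3.900000 − 21.499000·(0.900000)/(28.899000) = 3.230458;  |Δ| = 0.669542
f(3.230458) = -1.563142
u_3 = 3.230458 − (-1.563142)·(-0.669542)/(-23.062142) = 3.275839;  |Δ| = 0.045381
f(3.275839) = -0.294761
u_4 = 3.275839 − (-0.294761)·(0.045381)/(1.268381) = 3.286385;  |Δ| = 0.010546
f(3.286385) = 0.005776
u_5 = 3.286385 − 0.005776·(0.010546)/(0.300537) = 3.286183;  |Δ| = 0.000203
|u_5 − u_4| = 0.000203 < 0.001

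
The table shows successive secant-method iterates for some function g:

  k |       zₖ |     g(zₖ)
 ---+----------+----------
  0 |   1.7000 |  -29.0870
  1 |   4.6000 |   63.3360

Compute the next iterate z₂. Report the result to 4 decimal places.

z₂ = 4.6000 − 63.3360·(4.6000 − 1.7000) / (63.3360 − (-29.0870))
   = 4.6000 − (183.674400)/(92.423000) = 2.612676

2.6127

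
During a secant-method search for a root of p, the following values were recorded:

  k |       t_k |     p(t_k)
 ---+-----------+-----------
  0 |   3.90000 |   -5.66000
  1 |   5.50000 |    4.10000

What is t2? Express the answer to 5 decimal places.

t2 = 5.50000 − 4.10000·(5.50000 − 3.90000) / (4.10000 − (-5.66000))
   = 5.50000 − (6.5600000)/(9.7600000) = 4.8278689

4.82787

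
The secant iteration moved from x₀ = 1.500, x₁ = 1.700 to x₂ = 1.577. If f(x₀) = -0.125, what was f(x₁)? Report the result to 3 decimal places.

0.200

The secant line through (1.500, -0.125) and (1.700, f(x₁)) crosses zero at x₂ = 1.577.
So (1.500, -0.125), (1.700, f(x₁)), (1.577, 0) are collinear:
f(x₁) = -0.125 · (1.700 − 1.577) / (1.500 − 1.577) = -0.125 · (0.12300)/(-0.07700) = 0.19968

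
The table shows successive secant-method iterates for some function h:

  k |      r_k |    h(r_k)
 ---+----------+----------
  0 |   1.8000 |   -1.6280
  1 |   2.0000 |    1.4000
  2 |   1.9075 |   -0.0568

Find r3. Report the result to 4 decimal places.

1.9111

r3 = 1.9075 − (-0.0568)·(1.9075 − 2.0000) / (-0.0568 − 1.4000)
   = 1.9075 − (0.005254)/(-1.456800) = 1.911107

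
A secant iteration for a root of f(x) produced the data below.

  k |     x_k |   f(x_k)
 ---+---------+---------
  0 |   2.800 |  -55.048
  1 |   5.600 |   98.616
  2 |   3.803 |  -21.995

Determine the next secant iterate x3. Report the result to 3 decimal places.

x3 = 3.803 − (-21.995)·(3.803 − 5.600) / (-21.995 − 98.616)
   = 3.803 − (39.52501)/(-120.61100) = 4.13071

4.131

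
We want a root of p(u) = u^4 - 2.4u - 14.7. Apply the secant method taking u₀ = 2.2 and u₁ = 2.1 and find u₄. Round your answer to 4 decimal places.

2.1084

p(2.2) = 3.445600, p(2.1) = -0.291900
u₂ = 2.100000 − (-0.291900)·(2.100000 − 2.200000) / (-0.291900 − 3.445600) = 2.100000 − (0.029190)/(-3.737500) = 2.107810
p(2.107810) = -0.019711
u₃ = 2.107810 − (-0.019711)·(2.107810 − 2.100000) / (-0.019711 − (-0.291900)) = 2.107810 − (-0.000154)/(0.272189) = 2.108376
p(2.108376) = 0.000126
u₄ = 2.108376 − 0.000126·(2.108376 − 2.107810) / (0.000126 − (-0.019711)) = 2.108376 − (0.000000)/(0.019837) = 2.108372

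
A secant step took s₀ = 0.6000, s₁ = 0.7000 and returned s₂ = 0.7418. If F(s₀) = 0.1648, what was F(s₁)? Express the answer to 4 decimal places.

The secant line through (0.6000, 0.1648) and (0.7000, F(s₁)) crosses zero at s₂ = 0.7418.
So (0.6000, 0.1648), (0.7000, F(s₁)), (0.7418, 0) are collinear:
F(s₁) = 0.1648 · (0.7000 − 0.7418) / (0.6000 − 0.7418) = 0.1648 · (-0.041800)/(-0.141800) = 0.048580

0.0486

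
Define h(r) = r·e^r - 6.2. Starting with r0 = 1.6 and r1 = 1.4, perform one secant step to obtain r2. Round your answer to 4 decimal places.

h(1.6) = 1.724852, h(1.4) = -0.522720
r2 = 1.400000 − (-0.522720)·(1.400000 − 1.600000) / (-0.522720 − 1.724852) = 1.400000 − (0.104544)/(-2.247572) = 1.446514

1.4465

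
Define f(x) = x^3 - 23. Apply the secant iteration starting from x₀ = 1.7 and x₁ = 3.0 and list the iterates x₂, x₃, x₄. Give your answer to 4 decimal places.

f(1.7) = -18.087000, f(3.0) = 4.000000
x₂ = 3.000000 − 4.000000·(3.000000 − 1.700000) / (4.000000 − (-18.087000)) = 3.000000 − (5.200000)/(22.087000) = 2.764567
f(2.764567) = -1.870873
x₃ = 2.764567 − (-1.870873)·(2.764567 − 3.000000) / (-1.870873 − 4.000000) = 2.764567 − (0.440465)/(-5.870873) = 2.839593
f(2.839593) = -0.103548
x₄ = 2.839593 − (-0.103548)·(2.839593 − 2.764567) / (-0.103548 − (-1.870873)) = 2.839593 − (-0.007769)/(1.767326) = 2.843989

2.7646, 2.8396, 2.8440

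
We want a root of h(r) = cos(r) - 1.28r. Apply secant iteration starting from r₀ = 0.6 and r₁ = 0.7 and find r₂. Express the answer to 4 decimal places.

h(0.6) = 0.057336, h(0.7) = -0.131158
r₂ = 0.700000 − (-0.131158)·(0.700000 − 0.600000) / (-0.131158 − 0.057336) = 0.700000 − (-0.013116)/(-0.188493) = 0.630418

0.6304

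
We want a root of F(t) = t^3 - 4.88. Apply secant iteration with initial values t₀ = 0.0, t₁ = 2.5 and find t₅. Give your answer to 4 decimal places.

1.5916

F(0.0) = -4.880000, F(2.5) = 10.745000
t₂ = 2.500000 − 10.745000·(2.500000 − 0.000000) / (10.745000 − (-4.880000)) = 2.500000 − (26.862500)/(15.625000) = 0.780800
F(0.780800) = -4.403986
t₃ = 0.780800 − (-4.403986)·(0.780800 − 2.500000) / (-4.403986 − 10.745000) = 0.780800 − (7.571333)/(-15.148986) = 1.280591
F(1.280591) = -2.779940
t₄ = 1.280591 − (-2.779940)·(1.280591 − 0.780800) / (-2.779940 − (-4.403986)) = 1.280591 − (-1.389390)/(1.624047) = 2.136103
F(2.136103) = 4.866896
t₅ = 2.136103 − 4.866896·(2.136103 − 1.280591) / (4.866896 − (-2.779940)) = 2.136103 − (4.163684)/(7.646835) = 1.591605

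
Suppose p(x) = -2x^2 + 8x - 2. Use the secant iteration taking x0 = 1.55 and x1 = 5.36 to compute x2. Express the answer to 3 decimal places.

2.511

p(1.55) = 5.59500, p(5.36) = -16.57920
x2 = 5.36000 − (-16.57920)·(5.36000 − 1.55000) / (-16.57920 − 5.59500) = 5.36000 − (-63.16675)/(-22.17420) = 2.51134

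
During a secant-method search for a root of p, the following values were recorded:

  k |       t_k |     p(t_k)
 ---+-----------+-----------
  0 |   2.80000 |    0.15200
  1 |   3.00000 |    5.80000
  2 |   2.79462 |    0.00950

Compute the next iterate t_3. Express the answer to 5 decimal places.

2.79428

t_3 = 2.79462 − 0.00950·(2.79462 − 3.00000) / (0.00950 − 5.80000)
   = 2.79462 − (-0.0019511)/(-5.7905000) = 2.7942830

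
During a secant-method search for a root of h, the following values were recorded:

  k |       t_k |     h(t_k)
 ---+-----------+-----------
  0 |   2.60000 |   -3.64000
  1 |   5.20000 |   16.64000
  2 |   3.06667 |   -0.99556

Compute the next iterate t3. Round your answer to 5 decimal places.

3.18710

t3 = 3.06667 − (-0.99556)·(3.06667 − 5.20000) / (-0.99556 − 16.64000)
   = 3.06667 − (2.1238580)/(-17.6355600) = 3.1871004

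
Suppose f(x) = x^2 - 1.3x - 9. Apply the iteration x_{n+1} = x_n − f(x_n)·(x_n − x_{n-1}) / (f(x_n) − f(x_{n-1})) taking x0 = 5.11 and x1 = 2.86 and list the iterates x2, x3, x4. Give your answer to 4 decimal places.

f(5.11) = 10.469100, f(2.86) = -4.538400
x2 = 2.860000 − (-4.538400)·(2.860000 − 5.110000) / (-4.538400 − 10.469100) = 2.860000 − (10.211400)/(-15.007500) = 3.540420
f(3.540420) = -1.067973
x3 = 3.540420 − (-1.067973)·(3.540420 − 2.860000) / (-1.067973 − (-4.538400)) = 3.540420 − (-0.726670)/(3.470427) = 3.749809
f(3.749809) = 0.186317
x4 = 3.749809 − 0.186317·(3.749809 − 3.540420) / (0.186317 − (-1.067973)) = 3.749809 − (0.039013)/(1.254290) = 3.718706

3.5404, 3.7498, 3.7187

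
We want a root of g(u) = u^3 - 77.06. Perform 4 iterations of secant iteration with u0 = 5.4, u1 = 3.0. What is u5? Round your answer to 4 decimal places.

4.2551

g(5.4) = 80.404000, g(3.0) = -50.060000
u2 = 3.000000 − (-50.060000)·(3.000000 − 5.400000) / (-50.060000 − 80.404000) = 3.000000 − (120.144000)/(-130.464000) = 3.920898
g(3.920898) = -16.782318
u3 = 3.920898 − (-16.782318)·(3.920898 − 3.000000) / (-16.782318 − (-50.060000)) = 3.920898 − (-15.454799)/(33.277682) = 4.385317
g(4.385317) = 7.274057
u4 = 4.385317 − 7.274057·(4.385317 − 3.920898) / (7.274057 − (-16.782318)) = 4.385317 − (3.378213)/(24.056375) = 4.244888
g(4.244888) = -0.571046
u5 = 4.244888 − (-0.571046)·(4.244888 − 4.385317) / (-0.571046 − 7.274057) = 4.244888 − (0.080191)/(-7.845103) = 4.255110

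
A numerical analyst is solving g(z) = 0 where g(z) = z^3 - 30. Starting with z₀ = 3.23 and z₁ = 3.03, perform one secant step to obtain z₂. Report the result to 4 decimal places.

g(3.23) = 3.698267, g(3.03) = -2.181873
z₂ = 3.030000 − (-2.181873)·(3.030000 − 3.230000) / (-2.181873 − 3.698267) = 3.030000 − (0.436375)/(-5.880140) = 3.104212

3.1042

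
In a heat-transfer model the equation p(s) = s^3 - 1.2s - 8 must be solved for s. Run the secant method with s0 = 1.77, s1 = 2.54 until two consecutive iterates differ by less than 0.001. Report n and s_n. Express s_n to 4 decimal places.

n = 5, s_n = 2.1994

p(1.77) = -4.578767, p(2.54) = 5.339064
s2 = 2.540000 − 5.339064·(0.770000)/(9.917831) = 2.125486;  |Δ| = 0.414514
p(2.125486) = -0.948294
s3 = 2.125486 − (-0.948294)·(-0.414514)/(-6.287358) = 2.188005;  |Δ| = 0.062519
p(2.188005) = -0.150821
s4 = 2.188005 − (-0.150821)·(0.062519)/(0.797473) = 2.199829;  |Δ| = 0.011824
p(2.199829) = 0.005725
s5 = 2.199829 − 0.005725·(0.011824)/(0.156546) = 2.199397;  |Δ| = 0.000432
|s5 − s4| = 0.000432 < 0.001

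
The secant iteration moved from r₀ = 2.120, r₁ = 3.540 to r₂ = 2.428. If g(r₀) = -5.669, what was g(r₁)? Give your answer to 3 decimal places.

The secant line through (2.120, -5.669) and (3.540, g(r₁)) crosses zero at r₂ = 2.428.
So (2.120, -5.669), (3.540, g(r₁)), (2.428, 0) are collinear:
g(r₁) = -5.669 · (3.540 − 2.428) / (2.120 − 2.428) = -5.669 · (1.11200)/(-0.30800) = 20.46730

20.467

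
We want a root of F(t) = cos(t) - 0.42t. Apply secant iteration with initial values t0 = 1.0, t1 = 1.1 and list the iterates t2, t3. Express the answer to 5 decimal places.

1.09347, 1.09358

F(1.0) = 0.1203023, F(1.1) = -0.0084039
t2 = 1.1000000 − (-0.0084039)·(1.1000000 − 1.0000000) / (-0.0084039 − 0.1203023) = 1.1000000 − (-0.0008404)/(-0.1287062) = 1.0934705
F(1.0934705) = 0.0001479
t3 = 1.0934705 − 0.0001479·(1.0934705 − 1.1000000) / (0.0001479 − (-0.0084039)) = 1.0934705 − (-0.0000010)/(0.0085518) = 1.0935835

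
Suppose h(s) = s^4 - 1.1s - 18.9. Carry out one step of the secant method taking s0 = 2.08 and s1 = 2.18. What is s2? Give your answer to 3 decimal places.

h(2.08) = -2.47026, h(2.18) = 1.28731
s2 = 2.18000 − 1.28731·(2.18000 − 2.08000) / (1.28731 − (-2.47026)) = 2.18000 − (0.12873)/(3.75757) = 2.14574

2.146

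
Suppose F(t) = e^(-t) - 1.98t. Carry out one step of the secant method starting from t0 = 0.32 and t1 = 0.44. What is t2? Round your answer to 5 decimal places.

0.35474

F(0.32) = 0.0925490, F(0.44) = -0.2271636
t2 = 0.4400000 − (-0.2271636)·(0.4400000 − 0.3200000) / (-0.2271636 − 0.0925490) = 0.4400000 − (-0.0272596)/(-0.3197126) = 0.3547371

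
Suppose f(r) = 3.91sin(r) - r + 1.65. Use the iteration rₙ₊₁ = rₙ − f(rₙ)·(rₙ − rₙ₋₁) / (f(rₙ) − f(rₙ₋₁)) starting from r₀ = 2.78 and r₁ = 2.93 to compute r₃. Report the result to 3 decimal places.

f(2.78) = 0.25322, f(2.93) = -0.45883
r₂ = 2.93000 − (-0.45883)·(2.93000 − 2.78000) / (-0.45883 − 0.25322) = 2.93000 − (-0.06882)/(-0.71205) = 2.83334
f(2.83334) = 0.00292
r₃ = 2.83334 − 0.00292·(2.83334 − 2.93000) / (0.00292 − (-0.45883)) = 2.83334 − (-0.00028)/(0.46175) = 2.83395

2.834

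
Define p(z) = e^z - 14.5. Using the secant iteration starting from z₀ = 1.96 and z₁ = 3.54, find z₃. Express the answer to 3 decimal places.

2.564

p(1.96) = -7.40067, p(3.54) = 19.96692
z₂ = 3.54000 − 19.96692·(3.54000 − 1.96000) / (19.96692 − (-7.40067)) = 3.54000 − (31.54773)/(27.36759) = 2.38726
p(2.38726) = -3.61637
z₃ = 2.38726 − (-3.61637)·(2.38726 − 3.54000) / (-3.61637 − 19.96692) = 2.38726 − (4.16874)/(-23.58329) = 2.56403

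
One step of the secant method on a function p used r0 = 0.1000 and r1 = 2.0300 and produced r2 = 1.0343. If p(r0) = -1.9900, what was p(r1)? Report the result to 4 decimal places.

2.1208

The secant line through (0.1000, -1.9900) and (2.0300, p(r1)) crosses zero at r2 = 1.0343.
So (0.1000, -1.9900), (2.0300, p(r1)), (1.0343, 0) are collinear:
p(r1) = -1.9900 · (2.0300 − 1.0343) / (0.1000 − 1.0343) = -1.9900 · (0.995700)/(-0.934300) = 2.120778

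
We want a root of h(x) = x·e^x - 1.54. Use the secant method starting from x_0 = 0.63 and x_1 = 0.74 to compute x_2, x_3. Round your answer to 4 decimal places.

h(0.63) = -0.357105, h(0.74) = 0.010992
x_2 = 0.740000 − 0.010992·(0.740000 − 0.630000) / (0.010992 − (-0.357105)) = 0.740000 − (0.001209)/(0.368098) = 0.736715
h(0.736715) = -0.000956
x_3 = 0.736715 − (-0.000956)·(0.736715 − 0.740000) / (-0.000956 − 0.010992) = 0.736715 − (0.000003)/(-0.011949) = 0.736978

0.7367, 0.7370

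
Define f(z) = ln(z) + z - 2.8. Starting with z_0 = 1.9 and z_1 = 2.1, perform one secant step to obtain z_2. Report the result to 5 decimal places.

f(1.9) = -0.2581461, f(2.1) = 0.0419373
z_2 = 2.1000000 − 0.0419373·(2.1000000 − 1.9000000) / (0.0419373 − (-0.2581461)) = 2.1000000 − (0.0083875)/(0.3000835) = 2.0720495

2.07205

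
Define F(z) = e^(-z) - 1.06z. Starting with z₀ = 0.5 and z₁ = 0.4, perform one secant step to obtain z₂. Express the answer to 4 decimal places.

F(0.5) = 0.076531, F(0.4) = 0.246320
z₂ = 0.400000 − 0.246320·(0.400000 − 0.500000) / (0.246320 − 0.076531) = 0.400000 − (-0.024632)/(0.169789) = 0.545074

0.5451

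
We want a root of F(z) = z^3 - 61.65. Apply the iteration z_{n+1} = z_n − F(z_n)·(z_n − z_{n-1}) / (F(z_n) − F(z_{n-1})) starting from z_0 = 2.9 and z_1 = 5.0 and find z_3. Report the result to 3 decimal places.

F(2.9) = -37.26100, F(5.0) = 63.35000
z_2 = 5.00000 − 63.35000·(5.00000 − 2.90000) / (63.35000 − (-37.26100)) = 5.00000 − (133.03500)/(100.61100) = 3.67773
F(3.67773) = -11.90617
z_3 = 3.67773 − (-11.90617)·(3.67773 − 5.00000) / (-11.90617 − 63.35000) = 3.67773 − (15.74319)/(-75.25617) = 3.88692

3.887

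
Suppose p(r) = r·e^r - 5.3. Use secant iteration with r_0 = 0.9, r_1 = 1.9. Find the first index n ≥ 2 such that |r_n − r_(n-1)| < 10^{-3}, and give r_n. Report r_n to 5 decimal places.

n = 6, r_n = 1.36013

p(0.9) = -3.0863572, p(1.9) = 7.4031994
r_2 = 1.9000000 − 7.4031994·(1.0000000)/(10.4895566) = 1.1942314;  |Δ| = 0.7057686
p(1.1942314) = -1.3578185
r_3 = 1.1942314 − (-1.3578185)·(-0.7057686)/(-8.7610180) = 1.3036143;  |Δ| = 0.1093829
p(1.3036143) = -0.4993324
r_4 = 1.3036143 − (-0.4993324)·(0.1093829)/(0.8584862) = 1.3672361;  |Δ| = 0.0636218
p(1.3672361) = 0.0657030
r_5 = 1.3672361 − 0.0657030·(0.0636218)/(0.5650354) = 1.3598381;  |Δ| = 0.0073980
p(1.3598381) = -0.0026655
r_6 = 1.3598381 − (-0.0026655)·(-0.0073980)/(-0.0683685) = 1.3601265;  |Δ| = 0.0002884
|r_6 − r_5| = 0.0002884 < 10^{-3}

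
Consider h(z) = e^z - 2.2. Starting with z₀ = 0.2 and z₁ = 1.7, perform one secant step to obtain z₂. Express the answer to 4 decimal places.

h(0.2) = -0.978597, h(1.7) = 3.273947
z₂ = 1.700000 − 3.273947·(1.700000 − 0.200000) / (3.273947 − (-0.978597)) = 1.700000 − (4.910921)/(4.252545) = 0.545181

0.5452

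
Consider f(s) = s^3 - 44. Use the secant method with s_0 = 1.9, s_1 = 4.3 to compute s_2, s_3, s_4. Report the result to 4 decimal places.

f(1.9) = -37.141000, f(4.3) = 35.507000
s_2 = 4.300000 − 35.507000·(4.300000 − 1.900000) / (35.507000 − (-37.141000)) = 4.300000 − (85.216800)/(72.648000) = 3.126990
f(3.126990) = -13.424072
s_3 = 3.126990 − (-13.424072)·(3.126990 − 4.300000) / (-13.424072 − 35.507000) = 3.126990 − (15.746565)/(-48.931072) = 3.448802
f(3.448802) = -2.979153
s_4 = 3.448802 − (-2.979153)·(3.448802 − 3.126990) / (-2.979153 − (-13.424072)) = 3.448802 − (-0.958725)/(10.444919) = 3.540590

3.1270, 3.4488, 3.5406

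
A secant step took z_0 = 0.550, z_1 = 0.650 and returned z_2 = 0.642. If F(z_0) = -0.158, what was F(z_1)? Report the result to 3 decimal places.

The secant line through (0.550, -0.158) and (0.650, F(z_1)) crosses zero at z_2 = 0.642.
So (0.550, -0.158), (0.650, F(z_1)), (0.642, 0) are collinear:
F(z_1) = -0.158 · (0.650 − 0.642) / (0.550 − 0.642) = -0.158 · (0.00800)/(-0.09200) = 0.01374

0.014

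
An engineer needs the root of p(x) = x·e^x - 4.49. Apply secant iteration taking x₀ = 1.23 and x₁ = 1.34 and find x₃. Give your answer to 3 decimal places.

p(1.23) = -0.28189, p(1.34) = 0.62752
x₂ = 1.34000 − 0.62752·(1.34000 − 1.23000) / (0.62752 − (-0.28189)) = 1.34000 − (0.06903)/(0.90941) = 1.26410
p(1.26410) = -0.01523
x₃ = 1.26410 − (-0.01523)·(1.26410 − 1.34000) / (-0.01523 − 0.62752) = 1.26410 − (0.00116)/(-0.64275) = 1.26590

1.266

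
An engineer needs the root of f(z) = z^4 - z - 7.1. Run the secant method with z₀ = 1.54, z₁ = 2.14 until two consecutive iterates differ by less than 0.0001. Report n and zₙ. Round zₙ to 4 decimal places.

n = 6, zₙ = 1.7235

f(1.54) = -3.015513, f(2.14) = 11.732736
z₂ = 2.140000 − 11.732736·(0.600000)/(14.748250) = 1.662680;  |Δ| = 0.477320
f(1.662680) = -1.120202
z₃ = 1.662680 − (-1.120202)·(-0.477320)/(-12.852938) = 1.704281;  |Δ| = 0.041601
f(1.704281) = -0.367741
z₄ = 1.704281 − (-0.367741)·(0.041601)/(0.752460) = 1.724612;  |Δ| = 0.020331
f(1.724612) = 0.021763
z₅ = 1.724612 − 0.021763·(0.020331)/(0.389504) = 1.723476;  |Δ| = 0.001136
f(1.723476) = -0.000386
z₆ = 1.723476 − (-0.000386)·(-0.001136)/(-0.022149) = 1.723496;  |Δ| = 0.000020
|z₆ − z₅| = 0.000020 < 0.0001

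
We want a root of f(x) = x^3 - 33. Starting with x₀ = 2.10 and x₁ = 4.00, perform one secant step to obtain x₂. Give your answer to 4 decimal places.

2.9240

f(2.10) = -23.739000, f(4.00) = 31.000000
x₂ = 4.000000 − 31.000000·(4.000000 − 2.100000) / (31.000000 − (-23.739000)) = 4.000000 − (58.900000)/(54.739000) = 2.923985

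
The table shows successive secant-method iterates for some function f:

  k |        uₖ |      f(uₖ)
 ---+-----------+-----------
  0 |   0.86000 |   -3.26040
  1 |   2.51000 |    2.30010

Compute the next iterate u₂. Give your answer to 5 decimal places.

1.82748

u₂ = 2.51000 − 2.30010·(2.51000 − 0.86000) / (2.30010 − (-3.26040))
   = 2.51000 − (3.7951650)/(5.5605000) = 1.8274777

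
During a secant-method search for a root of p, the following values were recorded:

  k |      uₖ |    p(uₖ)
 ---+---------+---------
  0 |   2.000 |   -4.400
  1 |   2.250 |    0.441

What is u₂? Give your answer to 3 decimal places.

u₂ = 2.250 − 0.441·(2.250 − 2.000) / (0.441 − (-4.400))
   = 2.250 − (0.11025)/(4.84100) = 2.22723

2.227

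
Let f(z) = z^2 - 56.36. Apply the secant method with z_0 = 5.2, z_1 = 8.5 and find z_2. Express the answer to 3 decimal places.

f(5.2) = -29.32000, f(8.5) = 15.89000
z_2 = 8.50000 − 15.89000·(8.50000 − 5.20000) / (15.89000 − (-29.32000)) = 8.50000 − (52.43700)/(45.21000) = 7.34015

7.340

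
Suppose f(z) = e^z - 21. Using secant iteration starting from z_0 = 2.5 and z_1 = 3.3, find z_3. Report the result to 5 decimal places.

f(2.5) = -8.8175060, f(3.3) = 6.1126389
z_2 = 3.3000000 − 6.1126389·(3.3000000 − 2.5000000) / (6.1126389 − (-8.8175060)) = 3.3000000 − (4.8901111)/(14.9301450) = 2.9724673
f(2.9724673) = -1.4599292
z_3 = 2.9724673 − (-1.4599292)·(2.9724673 − 3.3000000) / (-1.4599292 − 6.1126389) = 2.9724673 − (0.4781746)/(-7.5725681) = 3.0356129

3.03561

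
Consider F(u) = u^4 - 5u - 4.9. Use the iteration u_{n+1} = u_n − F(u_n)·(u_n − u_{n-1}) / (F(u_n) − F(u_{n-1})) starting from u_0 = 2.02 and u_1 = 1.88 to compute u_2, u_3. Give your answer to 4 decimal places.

1.9532, 1.9580

F(2.02) = 1.649664, F(1.88) = -1.808017
u_2 = 1.880000 − (-1.808017)·(1.880000 − 2.020000) / (-1.808017 − 1.649664) = 1.880000 − (0.253122)/(-3.457681) = 1.953206
F(1.953206) = -0.111705
u_3 = 1.953206 − (-0.111705)·(1.953206 − 1.880000) / (-0.111705 − (-1.808017)) = 1.953206 − (-0.008177)/(1.696311) = 1.958027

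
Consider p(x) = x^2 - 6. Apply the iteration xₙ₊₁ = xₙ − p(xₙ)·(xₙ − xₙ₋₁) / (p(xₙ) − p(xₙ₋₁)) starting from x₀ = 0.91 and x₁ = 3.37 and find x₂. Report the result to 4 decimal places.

2.1184

p(0.91) = -5.171900, p(3.37) = 5.356900
x₂ = 3.370000 − 5.356900·(3.370000 − 0.910000) / (5.356900 − (-5.171900)) = 3.370000 − (13.177974)/(10.528800) = 2.118388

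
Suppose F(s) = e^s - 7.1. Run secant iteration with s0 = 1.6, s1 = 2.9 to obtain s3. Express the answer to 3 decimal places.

F(1.6) = -2.14697, F(2.9) = 11.07415
s2 = 2.90000 − 11.07415·(2.90000 − 1.60000) / (11.07415 − (-2.14697)) = 2.90000 − (14.39639)/(13.22111) = 1.81111
F(1.81111) = -0.98279
s3 = 1.81111 − (-0.98279)·(1.81111 − 2.90000) / (-0.98279 − 11.07415) = 1.81111 − (1.07015)/(-12.05694) = 1.89986

1.900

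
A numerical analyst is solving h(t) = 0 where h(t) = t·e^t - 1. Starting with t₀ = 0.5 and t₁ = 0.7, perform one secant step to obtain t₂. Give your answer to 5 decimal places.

h(0.5) = -0.1756394, h(0.7) = 0.4096269
t₂ = 0.7000000 − 0.4096269·(0.7000000 − 0.5000000) / (0.4096269 − (-0.1756394)) = 0.7000000 − (0.0819254)/(0.5852663) = 0.5600203

0.56002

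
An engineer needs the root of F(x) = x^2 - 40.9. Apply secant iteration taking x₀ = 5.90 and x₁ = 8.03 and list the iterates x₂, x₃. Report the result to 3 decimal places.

6.337, 6.389

F(5.90) = -6.09000, F(8.03) = 23.58090
x₂ = 8.03000 − 23.58090·(8.03000 − 5.90000) / (23.58090 − (-6.09000)) = 8.03000 − (50.22732)/(29.67090) = 6.33719
F(6.33719) = -0.74007
x₃ = 6.33719 − (-0.74007)·(6.33719 − 8.03000) / (-0.74007 − 23.58090) = 6.33719 − (1.25281)/(-24.32097) = 6.38870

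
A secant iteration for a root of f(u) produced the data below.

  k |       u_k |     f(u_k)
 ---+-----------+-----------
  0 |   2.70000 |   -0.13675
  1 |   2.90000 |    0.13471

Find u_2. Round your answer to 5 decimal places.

u_2 = 2.90000 − 0.13471·(2.90000 − 2.70000) / (0.13471 − (-0.13675))
   = 2.90000 − (0.0269420)/(0.2714600) = 2.8007515

2.80075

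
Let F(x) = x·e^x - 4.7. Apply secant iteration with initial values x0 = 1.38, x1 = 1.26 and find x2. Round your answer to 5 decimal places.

1.28967

F(1.38) = 0.7853642, F(1.26) = -0.2579689
x2 = 1.2600000 − (-0.2579689)·(1.2600000 − 1.3800000) / (-0.2579689 − 0.7853642) = 1.2600000 − (0.0309563)/(-1.0433332) = 1.2896706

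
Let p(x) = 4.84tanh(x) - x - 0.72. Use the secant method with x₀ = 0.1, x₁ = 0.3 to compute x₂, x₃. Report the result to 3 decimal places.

p(0.1) = -0.33761, p(0.3) = 0.38995
x₂ = 0.30000 − 0.38995·(0.30000 − 0.10000) / (0.38995 − (-0.33761)) = 0.30000 − (0.07799)/(0.72756) = 0.19281
p(0.19281) = 0.00898
x₃ = 0.19281 − 0.00898·(0.19281 − 0.30000) / (0.00898 − 0.38995) = 0.19281 − (-0.00096)/(-0.38097) = 0.19028

0.193, 0.190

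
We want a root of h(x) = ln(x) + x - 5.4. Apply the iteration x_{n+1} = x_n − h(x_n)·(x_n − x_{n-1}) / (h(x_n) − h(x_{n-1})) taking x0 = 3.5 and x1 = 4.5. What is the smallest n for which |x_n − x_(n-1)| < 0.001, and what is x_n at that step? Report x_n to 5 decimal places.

n = 4, x_n = 4.01097

h(3.5) = -0.6472370, h(4.5) = 0.6040774
x2 = 4.5000000 − 0.6040774·(1.0000000)/(1.2513144) = 4.0172457;  |Δ| = 0.4827543
h(4.0172457) = 0.0078422
x3 = 4.0172457 − 0.0078422·(-0.4827543)/(-0.5962352) = 4.0108961;  |Δ| = 0.0063496
h(4.0108961) = -0.0000892
x4 = 4.0108961 − (-0.0000892)·(-0.0063496)/(-0.0079315) = 4.0109675;  |Δ| = 0.0000714
|x4 − x3| = 0.0000714 < 0.001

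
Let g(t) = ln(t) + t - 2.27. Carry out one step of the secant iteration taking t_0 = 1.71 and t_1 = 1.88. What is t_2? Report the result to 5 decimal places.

g(1.71) = -0.0235066, g(1.88) = 0.2412718
t_2 = 1.8800000 − 0.2412718·(1.8800000 − 1.7100000) / (0.2412718 − (-0.0235066)) = 1.8800000 − (0.0410162)/(0.2647784) = 1.7250923

1.72509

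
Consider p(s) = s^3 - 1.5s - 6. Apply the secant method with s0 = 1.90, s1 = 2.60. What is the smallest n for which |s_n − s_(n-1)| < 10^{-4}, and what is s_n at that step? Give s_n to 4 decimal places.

n = 6, s_n = 2.0905

p(1.90) = -1.991000, p(2.60) = 7.676000
s2 = 2.600000 − 7.676000·(0.700000)/(9.667000) = 2.044171;  |Δ| = 0.555829
p(2.044171) = -0.524413
s3 = 2.044171 − (-0.524413)·(-0.555829)/(-8.200413) = 2.079716;  |Δ| = 0.035545
p(2.079716) = -0.124348
s4 = 2.079716 − (-0.124348)·(0.035545)/(0.400065) = 2.090764;  |Δ| = 0.011048
p(2.090764) = 0.003199
s5 = 2.090764 − 0.003199·(0.011048)/(0.127547) = 2.090487;  |Δ| = 0.000277
p(2.090487) = -0.000019
s6 = 2.090487 − (-0.000019)·(-0.000277)/(-0.003218) = 2.090489;  |Δ| = 0.000002
|s6 − s5| = 0.000002 < 10^{-4}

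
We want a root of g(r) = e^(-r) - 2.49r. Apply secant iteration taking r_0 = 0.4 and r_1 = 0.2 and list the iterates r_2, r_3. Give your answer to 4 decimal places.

g(0.4) = -0.325680, g(0.2) = 0.320731
r_2 = 0.200000 − 0.320731·(0.200000 − 0.400000) / (0.320731 − (-0.325680)) = 0.200000 − (-0.064146)/(0.646411) = 0.299234
g(0.299234) = -0.003708
r_3 = 0.299234 − (-0.003708)·(0.299234 − 0.200000) / (-0.003708 − 0.320731) = 0.299234 − (-0.000368)/(-0.324439) = 0.298100

0.2992, 0.2981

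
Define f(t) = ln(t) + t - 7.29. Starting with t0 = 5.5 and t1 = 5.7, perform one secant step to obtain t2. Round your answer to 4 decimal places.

f(5.5) = -0.085252, f(5.7) = 0.150466
t2 = 5.700000 − 0.150466·(5.700000 − 5.500000) / (0.150466 − (-0.085252)) = 5.700000 − (0.030093)/(0.235718) = 5.572334

5.5723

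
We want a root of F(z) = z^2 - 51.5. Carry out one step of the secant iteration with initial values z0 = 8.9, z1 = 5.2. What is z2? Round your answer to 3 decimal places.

6.935

F(8.9) = 27.71000, F(5.2) = -24.46000
z2 = 5.20000 − (-24.46000)·(5.20000 − 8.90000) / (-24.46000 − 27.71000) = 5.20000 − (90.50200)/(-52.17000) = 6.93475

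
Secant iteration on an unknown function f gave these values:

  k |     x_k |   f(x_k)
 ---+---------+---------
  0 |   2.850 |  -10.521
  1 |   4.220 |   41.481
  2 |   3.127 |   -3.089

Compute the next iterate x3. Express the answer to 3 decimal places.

x3 = 3.127 − (-3.089)·(3.127 − 4.220) / (-3.089 − 41.481)
   = 3.127 − (3.37628)/(-44.57000) = 3.20275

3.203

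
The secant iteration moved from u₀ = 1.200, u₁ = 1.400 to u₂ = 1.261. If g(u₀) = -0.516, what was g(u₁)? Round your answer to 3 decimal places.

The secant line through (1.200, -0.516) and (1.400, g(u₁)) crosses zero at u₂ = 1.261.
So (1.200, -0.516), (1.400, g(u₁)), (1.261, 0) are collinear:
g(u₁) = -0.516 · (1.400 − 1.261) / (1.200 − 1.261) = -0.516 · (0.13900)/(-0.06100) = 1.17580

1.176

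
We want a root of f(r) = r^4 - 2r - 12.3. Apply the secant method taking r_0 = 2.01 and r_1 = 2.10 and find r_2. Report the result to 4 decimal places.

f(2.01) = 0.002408, f(2.10) = 2.948100
r_2 = 2.100000 − 2.948100·(2.100000 − 2.010000) / (2.948100 − 0.002408) = 2.100000 − (0.265329)/(2.945692) = 2.009926

2.0099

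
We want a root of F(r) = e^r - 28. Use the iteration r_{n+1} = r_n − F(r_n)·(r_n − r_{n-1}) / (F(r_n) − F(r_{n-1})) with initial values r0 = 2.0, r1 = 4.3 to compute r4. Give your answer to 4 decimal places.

F(2.0) = -20.610944, F(4.3) = 45.699794
r2 = 4.300000 − 45.699794·(4.300000 − 2.000000) / (45.699794 − (-20.610944)) = 4.300000 − (105.109526)/(66.310738) = 2.714894
F(2.714894) = -12.896986
r3 = 2.714894 − (-12.896986)·(2.714894 − 4.300000) / (-12.896986 − 45.699794) = 2.714894 − (20.443085)/(-58.596780) = 3.063772
F(3.063772) = -6.591851
r4 = 3.063772 − (-6.591851)·(3.063772 − 2.714894) / (-6.591851 − (-12.896986)) = 3.063772 − (-2.299747)/(6.305134) = 3.428514

3.4285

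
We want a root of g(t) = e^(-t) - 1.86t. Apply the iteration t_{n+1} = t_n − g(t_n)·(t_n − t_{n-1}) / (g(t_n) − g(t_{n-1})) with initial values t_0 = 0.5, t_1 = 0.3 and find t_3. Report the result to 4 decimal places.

0.3710

g(0.5) = -0.323469, g(0.3) = 0.182818
t_2 = 0.300000 − 0.182818·(0.300000 − 0.500000) / (0.182818 − (-0.323469)) = 0.300000 − (-0.036564)/(0.506288) = 0.372219
g(0.372219) = -0.003124
t_3 = 0.372219 − (-0.003124)·(0.372219 − 0.300000) / (-0.003124 − 0.182818) = 0.372219 − (-0.000226)/(-0.185943) = 0.371006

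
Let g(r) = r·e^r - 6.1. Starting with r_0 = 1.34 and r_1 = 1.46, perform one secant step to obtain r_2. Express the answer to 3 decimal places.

1.441

g(1.34) = -0.98248, g(1.46) = 0.18670
r_2 = 1.46000 − 0.18670·(1.46000 − 1.34000) / (0.18670 − (-0.98248)) = 1.46000 − (0.02240)/(1.16918) = 1.44084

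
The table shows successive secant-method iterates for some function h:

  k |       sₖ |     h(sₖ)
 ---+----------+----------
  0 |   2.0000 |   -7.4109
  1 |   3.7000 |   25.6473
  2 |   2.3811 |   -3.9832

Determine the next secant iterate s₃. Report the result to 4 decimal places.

s₃ = 2.3811 − (-3.9832)·(2.3811 − 3.7000) / (-3.9832 − 25.6473)
   = 2.3811 − (5.253442)/(-29.630500) = 2.558398

2.5584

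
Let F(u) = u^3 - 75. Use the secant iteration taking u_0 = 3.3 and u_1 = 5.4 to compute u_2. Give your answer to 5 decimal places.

F(3.3) = -39.0630000, F(5.4) = 82.4640000
u_2 = 5.4000000 − 82.4640000·(5.4000000 − 3.3000000) / (82.4640000 − (-39.0630000)) = 5.4000000 − (173.1744000)/(121.5270000) = 3.9750130

3.97501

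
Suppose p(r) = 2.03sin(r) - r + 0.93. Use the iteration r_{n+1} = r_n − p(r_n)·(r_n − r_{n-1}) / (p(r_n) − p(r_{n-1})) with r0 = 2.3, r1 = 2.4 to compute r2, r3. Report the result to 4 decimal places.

p(2.3) = 0.143782, p(2.4) = -0.098810
r2 = 2.400000 − (-0.098810)·(2.400000 − 2.300000) / (-0.098810 − 0.143782) = 2.400000 − (-0.009881)/(-0.242591) = 2.359269
p(2.359269) = 0.001738
r3 = 2.359269 − 0.001738·(2.359269 − 2.400000) / (0.001738 − (-0.098810)) = 2.359269 − (-0.000071)/(0.100547) = 2.359973

2.3593, 2.3600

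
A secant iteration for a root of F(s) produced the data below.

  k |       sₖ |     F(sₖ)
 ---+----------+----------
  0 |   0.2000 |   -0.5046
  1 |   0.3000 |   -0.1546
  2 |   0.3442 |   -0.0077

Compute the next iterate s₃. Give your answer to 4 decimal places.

s₃ = 0.3442 − (-0.0077)·(0.3442 − 0.3000) / (-0.0077 − (-0.1546))
   = 0.3442 − (-0.000340)/(0.146900) = 0.346517

0.3465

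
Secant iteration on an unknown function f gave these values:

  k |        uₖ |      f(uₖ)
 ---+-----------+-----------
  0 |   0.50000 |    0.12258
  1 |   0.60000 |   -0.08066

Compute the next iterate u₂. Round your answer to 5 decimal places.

0.56031

u₂ = 0.60000 − (-0.08066)·(0.60000 − 0.50000) / (-0.08066 − 0.12258)
   = 0.60000 − (-0.0080660)/(-0.2032400) = 0.5603129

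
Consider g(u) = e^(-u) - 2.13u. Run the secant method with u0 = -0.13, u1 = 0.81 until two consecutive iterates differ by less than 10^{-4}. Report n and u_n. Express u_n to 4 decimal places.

g(-0.13) = 1.415728, g(0.81) = -1.280442
u2 = 0.810000 − (-1.280442)·(0.940000)/(-2.696170) = 0.363583;  |Δ| = 0.446417
g(0.363583) = -0.079252
u3 = 0.363583 − (-0.079252)·(-0.446417)/(1.201190) = 0.334130;  |Δ| = 0.029454
g(0.334130) = 0.004264
u4 = 0.334130 − 0.004264·(-0.029454)/(0.083516) = 0.335634;  |Δ| = 0.001504
g(0.335634) = -0.000015
u5 = 0.335634 − (-0.000015)·(0.001504)/(-0.004279) = 0.335628;  |Δ| = 0.000005
|u5 − u4| = 0.000005 < 10^{-4}

n = 5, u_n = 0.3356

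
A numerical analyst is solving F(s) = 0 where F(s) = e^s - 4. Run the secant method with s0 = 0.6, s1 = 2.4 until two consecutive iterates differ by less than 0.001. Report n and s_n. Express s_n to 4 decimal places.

n = 7, s_n = 1.3863

F(0.6) = -2.177881, F(2.4) = 7.023176
s2 = 2.400000 − 7.023176·(1.800000)/(9.201058) = 1.026058;  |Δ| = 1.373942
F(1.026058) = -1.209954
s3 = 1.026058 − (-1.209954)·(-1.373942)/(-8.233130) = 1.227975;  |Δ| = 0.201917
F(1.227975) = -0.585692
s4 = 1.227975 − (-0.585692)·(0.201917)/(0.624262) = 1.417416;  |Δ| = 0.189441
F(1.417416) = 0.126445
s5 = 1.417416 − 0.126445·(0.189441)/(0.712137) = 1.383780;  |Δ| = 0.033637
F(1.383780) = -0.010046
s6 = 1.383780 − (-0.010046)·(-0.033637)/(-0.136491) = 1.386255;  |Δ| = 0.002476
F(1.386255) = -0.000156
s7 = 1.386255 − (-0.000156)·(0.002476)/(0.009891) = 1.386294;  |Δ| = 0.000039
|s7 − s6| = 0.000039 < 0.001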